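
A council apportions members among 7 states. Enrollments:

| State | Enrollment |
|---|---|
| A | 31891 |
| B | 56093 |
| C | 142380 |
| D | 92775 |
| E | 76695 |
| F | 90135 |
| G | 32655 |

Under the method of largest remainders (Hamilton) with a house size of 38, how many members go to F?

7

Total 522624; standard divisor 522624/38 ≈ 13753.263.
Standard quotas: A 2.3188, B 4.0785, C 10.3525, D 6.7457, E 5.5765, F 6.5537, G 2.3743.
Lower quotas: A 2, B 4, C 10, D 6, E 5, F 6, G 2 (sum 35, leaving 3 seats).
Remainders in descending order: D 0.7457, E 0.5765, F 0.5537, G 0.3743, C 0.3525, A 0.3188, B 0.0785.
Largest remainders: D, E, F receive the extra seats.
F receives 7.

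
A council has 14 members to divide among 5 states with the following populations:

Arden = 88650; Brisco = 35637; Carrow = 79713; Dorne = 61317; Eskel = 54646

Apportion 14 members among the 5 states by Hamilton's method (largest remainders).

The standard divisor is 319963/14 ≈ 22854.5.
Standard quotas: Arden 3.8789, Brisco 1.5593, Carrow 3.4878, Dorne 2.6829, Eskel 2.3910.
Lower quotas: Arden 3, Brisco 1, Carrow 3, Dorne 2, Eskel 2 (sum 11, leaving 3 seats).
Remainders in descending order: Arden 0.8789, Dorne 0.6829, Brisco 0.5593, Carrow 0.4878, Eskel 0.3910.
Largest remainders: Arden, Dorne, Brisco receive the extra seats.

Arden 4, Brisco 2, Carrow 3, Dorne 3, Eskel 2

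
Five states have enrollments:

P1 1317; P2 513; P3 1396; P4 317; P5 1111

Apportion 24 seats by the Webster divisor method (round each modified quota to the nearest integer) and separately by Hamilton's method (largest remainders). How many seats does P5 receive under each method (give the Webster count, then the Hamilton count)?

5 and 6

Webster: P1 7, P2 3, P3 7, P4 2, P5 5.
Hamilton: P1 7, P2 3, P3 7, P4 1, P5 6.
P5 gets 5 under Webster and 6 under Hamilton.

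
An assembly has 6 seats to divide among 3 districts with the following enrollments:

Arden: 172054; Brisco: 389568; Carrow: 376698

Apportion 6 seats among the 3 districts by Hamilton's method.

Standard divisor: 938320 ÷ 6 ≈ 156386.667.
Standard quotas: Arden 1.1002, Brisco 2.4911, Carrow 2.4088.
Lower quotas: Arden 1, Brisco 2, Carrow 2 (sum 5, leaving 1 seat).
Remainders in descending order: Brisco 0.4911, Carrow 0.4088, Arden 0.1002.
The surplus seat goes to Brisco.

Arden 1, Brisco 3, Carrow 2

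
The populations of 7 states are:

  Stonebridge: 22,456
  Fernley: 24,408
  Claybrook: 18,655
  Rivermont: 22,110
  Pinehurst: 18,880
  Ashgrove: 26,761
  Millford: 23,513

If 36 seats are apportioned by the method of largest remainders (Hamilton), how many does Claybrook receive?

Standard divisor: 156783 ÷ 36 ≈ 4355.083.
Standard quotas: Stonebridge 5.1563, Fernley 5.6045, Claybrook 4.2835, Rivermont 5.0768, Pinehurst 4.3352, Ashgrove 6.1448, Millford 5.3990.
Lower quotas: Stonebridge 5, Fernley 5, Claybrook 4, Rivermont 5, Pinehurst 4, Ashgrove 6, Millford 5 (sum 34, leaving 2 seats).
Remainders in descending order: Fernley 0.6045, Millford 0.3990, Pinehurst 0.3352, Claybrook 0.2835, Stonebridge 0.1563, Ashgrove 0.1448, Rivermont 0.0768.
Largest remainders: Fernley, Millford receive the extra seats.
Claybrook receives 4.

4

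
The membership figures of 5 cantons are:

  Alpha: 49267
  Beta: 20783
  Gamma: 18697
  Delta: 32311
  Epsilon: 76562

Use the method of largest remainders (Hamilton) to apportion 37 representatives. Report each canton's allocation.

Standard divisor: 197620 ÷ 37 ≈ 5341.081.
Standard quotas: Alpha 9.2242, Beta 3.8912, Gamma 3.5006, Delta 6.0495, Epsilon 14.3346.
Lower quotas: Alpha 9, Beta 3, Gamma 3, Delta 6, Epsilon 14 (sum 35, leaving 2 seats).
Remainders in descending order: Beta 0.8912, Gamma 0.5006, Epsilon 0.3346, Alpha 0.2242, Delta 0.0495.
Largest remainders: Beta, Gamma receive the extra seats.

Alpha: 9, Beta: 4, Gamma: 4, Delta: 6, Epsilon: 14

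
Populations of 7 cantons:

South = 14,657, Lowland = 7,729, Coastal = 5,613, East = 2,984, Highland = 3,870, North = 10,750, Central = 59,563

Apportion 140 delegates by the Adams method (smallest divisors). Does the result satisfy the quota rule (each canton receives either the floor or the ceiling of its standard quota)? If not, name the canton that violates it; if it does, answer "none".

Central

Standard quotas: South 19.512, Lowland 10.289, Coastal 7.472, East 3.972, Highland 5.152, North 14.311, Central 79.292.
Adams allocation: South 19, Lowland 11, Coastal 8, East 4, Highland 6, North 14, Central 78.
Central has quota 79.292 (lower 79, upper 80) but receives 78 — outside the quota interval.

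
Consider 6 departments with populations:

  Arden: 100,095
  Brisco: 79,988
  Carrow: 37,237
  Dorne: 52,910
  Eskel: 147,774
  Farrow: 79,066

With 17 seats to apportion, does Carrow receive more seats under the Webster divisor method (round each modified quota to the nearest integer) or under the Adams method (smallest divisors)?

Webster: Arden 3, Brisco 3, Carrow 1, Dorne 2, Eskel 5, Farrow 3.
Adams: Arden 3, Brisco 3, Carrow 2, Dorne 2, Eskel 4, Farrow 3.
Carrow gets 1 under Webster and 2 under Adams.

Adams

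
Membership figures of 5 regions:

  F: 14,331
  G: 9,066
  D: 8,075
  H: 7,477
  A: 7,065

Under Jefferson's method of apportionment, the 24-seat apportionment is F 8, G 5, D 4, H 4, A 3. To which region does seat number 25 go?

Priority for the next seat is population ÷ (current seats + 1).
Priorities: F 1592.333, G 1511.000, D 1615.000, H 1495.400, A 1766.250.
Highest priority: A.

A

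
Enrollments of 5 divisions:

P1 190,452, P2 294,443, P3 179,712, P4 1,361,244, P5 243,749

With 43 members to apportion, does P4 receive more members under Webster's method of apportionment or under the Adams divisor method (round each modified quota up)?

Webster

Webster: P1 4, P2 6, P3 3, P4 25, P5 5.
Adams: P1 4, P2 6, P3 4, P4 24, P5 5.
P4 gets 25 under Webster and 24 under Adams.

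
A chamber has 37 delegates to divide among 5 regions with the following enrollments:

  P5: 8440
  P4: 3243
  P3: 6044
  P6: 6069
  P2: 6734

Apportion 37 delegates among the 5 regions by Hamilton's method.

The standard divisor is 30530/37 ≈ 825.135.
Standard quotas: P5 10.2286, P4 3.9303, P3 7.3249, P6 7.3552, P2 8.1611.
Lower quotas: P5 10, P4 3, P3 7, P6 7, P2 8 (sum 35, leaving 2 seats).
Remainders in descending order: P4 0.9303, P6 0.3552, P3 0.3249, P5 0.2286, P2 0.1611.
Largest remainders: P4, P6 receive the extra seats.

P5 10, P4 4, P3 7, P6 8, P2 8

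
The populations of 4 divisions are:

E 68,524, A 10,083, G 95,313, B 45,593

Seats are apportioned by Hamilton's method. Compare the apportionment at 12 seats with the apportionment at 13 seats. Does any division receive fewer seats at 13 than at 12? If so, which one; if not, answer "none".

A

At 12 seats: E 4, A 1, G 5, B 2.
At 13 seats: E 4, A 0, G 6, B 3.
A drops from 1 to 0.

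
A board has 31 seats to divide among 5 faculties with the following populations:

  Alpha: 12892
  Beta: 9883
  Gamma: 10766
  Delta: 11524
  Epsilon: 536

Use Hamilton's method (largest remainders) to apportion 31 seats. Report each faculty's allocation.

Alpha=9; Beta=7; Gamma=7; Delta=8; Epsilon=0

Total 45601; standard divisor 45601/31 = 1471.
Standard quotas: Alpha 8.7641, Beta 6.7186, Gamma 7.3188, Delta 7.8341, Epsilon 0.3644.
Lower quotas: Alpha 8, Beta 6, Gamma 7, Delta 7, Epsilon 0 (sum 28, leaving 3 seats).
Remainders in descending order: Delta 0.8341, Alpha 0.7641, Beta 0.7186, Epsilon 0.3644, Gamma 0.3188.
Largest remainders: Delta, Alpha, Beta receive the extra seats.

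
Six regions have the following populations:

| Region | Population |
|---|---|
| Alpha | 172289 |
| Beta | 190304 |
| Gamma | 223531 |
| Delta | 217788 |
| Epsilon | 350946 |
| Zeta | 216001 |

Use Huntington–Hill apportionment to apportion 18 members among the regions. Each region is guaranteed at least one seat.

With divisor 78083: modified quotas Alpha 2.206, Beta 2.437, Gamma 2.863, Delta 2.789, Epsilon 4.495, Zeta 2.766.
Geometric-mean thresholds: Alpha √(2·3)=2.449, Beta √(2·3)=2.449, Gamma √(2·3)=2.449, Delta √(2·3)=2.449, Epsilon √(4·5)=4.472, Zeta √(2·3)=2.449.
Each quota rounded against its threshold gives Alpha 2, Beta 2, Gamma 3, Delta 3, Epsilon 5, Zeta 3 (total 18).

Alpha 2, Beta 2, Gamma 3, Delta 3, Epsilon 5, Zeta 3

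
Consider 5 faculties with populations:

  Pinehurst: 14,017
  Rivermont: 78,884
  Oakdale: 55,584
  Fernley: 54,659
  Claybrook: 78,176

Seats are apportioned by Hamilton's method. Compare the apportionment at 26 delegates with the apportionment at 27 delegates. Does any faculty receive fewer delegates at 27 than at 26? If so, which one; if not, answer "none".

At 26 seats: Pinehurst 2, Rivermont 7, Oakdale 5, Fernley 5, Claybrook 7.
At 27 seats: Pinehurst 1, Rivermont 8, Oakdale 5, Fernley 5, Claybrook 8.
Pinehurst drops from 2 to 1.

Pinehurst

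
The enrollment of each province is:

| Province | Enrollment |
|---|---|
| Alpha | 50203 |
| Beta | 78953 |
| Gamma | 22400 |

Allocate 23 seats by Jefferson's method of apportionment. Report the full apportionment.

Standard divisor 151556/23 ≈ 6589.391; standard quotas: Alpha 7.619, Beta 11.982, Gamma 3.399.
Rounding down gives 7, 11, 3 = 21 seats, so the divisor must be adjusted.
With modified divisor 6200: modified quotas Alpha 8.097, Beta 12.734, Gamma 3.613.
Rounding down: Alpha 8, Beta 12, Gamma 3 (total 23).

Alpha 8; Beta 12; Gamma 3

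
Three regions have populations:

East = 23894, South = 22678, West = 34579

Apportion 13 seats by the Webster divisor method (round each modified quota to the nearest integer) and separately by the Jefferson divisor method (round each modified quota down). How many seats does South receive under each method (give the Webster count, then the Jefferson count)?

Webster: East 4, South 4, West 5.
Jefferson: East 4, South 3, West 6.
South gets 4 under Webster and 3 under Jefferson.

4 and 3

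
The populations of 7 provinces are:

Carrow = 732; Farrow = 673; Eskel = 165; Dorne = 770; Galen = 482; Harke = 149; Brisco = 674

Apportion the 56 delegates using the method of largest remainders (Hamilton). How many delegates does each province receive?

Carrow 11, Farrow 10, Eskel 3, Dorne 12, Galen 8, Harke 2, Brisco 10

The standard divisor is 3645/56 ≈ 65.089.
Standard quotas: Carrow 11.246, Farrow 10.340, Eskel 2.535, Dorne 11.830, Galen 7.405, Harke 2.289, Brisco 10.355.
Lower quotas: Carrow 11, Farrow 10, Eskel 2, Dorne 11, Galen 7, Harke 2, Brisco 10 (sum 53, leaving 3 seats).
Remainders in descending order: Dorne 0.830, Eskel 0.535, Galen 0.405, Brisco 0.355, Farrow 0.340, Harke 0.289, Carrow 0.246.
Largest remainders: Dorne, Eskel, Galen receive the extra seats.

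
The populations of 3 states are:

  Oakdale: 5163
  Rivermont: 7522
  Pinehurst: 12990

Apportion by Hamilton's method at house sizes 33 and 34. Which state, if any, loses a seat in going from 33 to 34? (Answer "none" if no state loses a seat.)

At 33 seats: Oakdale 6, Rivermont 10, Pinehurst 17.
At 34 seats: Oakdale 7, Rivermont 10, Pinehurst 17.
No state's allocation decreased.

none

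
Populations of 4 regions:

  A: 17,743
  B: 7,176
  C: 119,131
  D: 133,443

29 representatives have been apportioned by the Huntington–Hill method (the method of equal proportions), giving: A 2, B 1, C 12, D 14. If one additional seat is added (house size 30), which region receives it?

Priority for the next seat is population ÷ (√(s·(s+1))).
Priorities: A 7243.549, B 5074.198, C 9538.114, D 9208.442.
Highest priority: C.

C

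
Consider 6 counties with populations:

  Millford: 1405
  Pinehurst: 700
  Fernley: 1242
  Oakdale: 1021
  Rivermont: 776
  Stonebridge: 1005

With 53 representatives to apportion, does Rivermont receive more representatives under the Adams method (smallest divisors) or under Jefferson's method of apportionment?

Adams: Millford 12, Pinehurst 6, Fernley 10, Oakdale 9, Rivermont 7, Stonebridge 9.
Jefferson: Millford 12, Pinehurst 6, Fernley 11, Oakdale 9, Rivermont 6, Stonebridge 9.
Rivermont gets 7 under Adams and 6 under Jefferson.

Adams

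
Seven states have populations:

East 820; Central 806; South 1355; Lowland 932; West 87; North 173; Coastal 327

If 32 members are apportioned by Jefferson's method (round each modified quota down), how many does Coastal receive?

Standard divisor 4500/32 ≈ 140.625; standard quotas: East 5.831, Central 5.732, South 9.636, Lowland 6.628, West 0.619, North 1.230, Coastal 2.325.
Rounding down gives 5, 5, 9, 6, 0, 1, 2 = 28 seats, so the divisor must be adjusted.
With modified divisor 130: modified quotas East 6.308, Central 6.200, South 10.423, Lowland 7.169, West 0.669, North 1.331, Coastal 2.515.
Rounding down: East 6, Central 6, South 10, Lowland 7, West 0, North 1, Coastal 2 (total 32).
Coastal receives 2.

2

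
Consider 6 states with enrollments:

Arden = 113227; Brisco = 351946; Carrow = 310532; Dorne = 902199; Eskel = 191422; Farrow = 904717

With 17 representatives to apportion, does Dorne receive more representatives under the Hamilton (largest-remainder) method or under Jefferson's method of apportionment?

Jefferson

Hamilton: Arden 1, Brisco 2, Carrow 2, Dorne 5, Eskel 1, Farrow 6.
Jefferson: Arden 0, Brisco 2, Carrow 2, Dorne 6, Eskel 1, Farrow 6.
Dorne gets 5 under Hamilton and 6 under Jefferson.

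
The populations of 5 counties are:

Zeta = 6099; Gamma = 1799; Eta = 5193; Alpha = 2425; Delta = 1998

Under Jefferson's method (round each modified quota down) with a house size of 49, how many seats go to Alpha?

Standard divisor 17514/49 ≈ 357.429; standard quotas: Zeta 17.064, Gamma 5.033, Eta 14.529, Alpha 6.785, Delta 5.590.
Rounding down gives 17, 5, 14, 6, 5 = 47 seats, so the divisor must be adjusted.
With modified divisor 340: modified quotas Zeta 17.938, Gamma 5.291, Eta 15.274, Alpha 7.132, Delta 5.876.
Rounding down: Zeta 17, Gamma 5, Eta 15, Alpha 7, Delta 5 (total 49).
Alpha receives 7.

7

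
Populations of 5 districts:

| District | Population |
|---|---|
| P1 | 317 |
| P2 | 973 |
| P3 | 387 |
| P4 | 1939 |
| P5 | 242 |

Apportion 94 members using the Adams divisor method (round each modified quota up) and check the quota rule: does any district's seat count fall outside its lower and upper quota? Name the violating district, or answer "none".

P4

Standard quotas: P1 7.724, P2 23.707, P3 9.429, P4 47.244, P5 5.896.
Adams allocation: P1 8, P2 24, P3 10, P4 46, P5 6.
P4 has quota 47.244 (lower 47, upper 48) but receives 46 — outside the quota interval.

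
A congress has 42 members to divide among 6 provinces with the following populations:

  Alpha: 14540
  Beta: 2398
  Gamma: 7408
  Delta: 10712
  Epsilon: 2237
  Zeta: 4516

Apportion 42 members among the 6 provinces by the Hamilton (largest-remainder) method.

Alpha=15, Beta=2, Gamma=7, Delta=11, Epsilon=2, Zeta=5

The standard divisor is 41811/42 ≈ 995.5.
Standard quotas: Alpha 14.6057, Beta 2.4088, Gamma 7.4415, Delta 10.7604, Epsilon 2.2471, Zeta 4.5364.
Lower quotas: Alpha 14, Beta 2, Gamma 7, Delta 10, Epsilon 2, Zeta 4 (sum 39, leaving 3 seats).
Remainders in descending order: Delta 0.7604, Alpha 0.6057, Zeta 0.5364, Gamma 0.4415, Beta 0.4088, Epsilon 0.2471.
Largest remainders: Delta, Alpha, Zeta receive the extra seats.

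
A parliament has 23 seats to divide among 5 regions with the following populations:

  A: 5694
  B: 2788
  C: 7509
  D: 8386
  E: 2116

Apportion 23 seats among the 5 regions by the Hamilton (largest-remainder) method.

A: 5; B: 2; C: 7; D: 7; E: 2

Standard divisor: 26493 ÷ 23 ≈ 1151.87.
Standard quotas: A 4.9433, B 2.4204, C 6.5190, D 7.2803, E 1.8370.
Lower quotas: A 4, B 2, C 6, D 7, E 1 (sum 20, leaving 3 seats).
Remainders in descending order: A 0.9433, E 0.8370, C 0.5190, B 0.4204, D 0.2803.
Largest remainders: A, E, C receive the extra seats.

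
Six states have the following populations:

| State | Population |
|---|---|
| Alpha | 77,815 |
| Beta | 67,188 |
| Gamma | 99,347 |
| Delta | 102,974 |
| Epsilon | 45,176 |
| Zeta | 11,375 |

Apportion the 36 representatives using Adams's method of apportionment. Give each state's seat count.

Standard divisor 403875/36 ≈ 11218.75; standard quotas: Alpha 6.936, Beta 5.989, Gamma 8.855, Delta 9.179, Epsilon 4.027, Zeta 1.014.
Rounding up gives 7, 6, 9, 10, 5, 2 = 39 seats, so the divisor must be adjusted.
With modified divisor 11900: modified quotas Alpha 6.539, Beta 5.646, Gamma 8.348, Delta 8.653, Epsilon 3.796, Zeta 0.956.
Rounding up: Alpha 7, Beta 6, Gamma 9, Delta 9, Epsilon 4, Zeta 1 (total 36).

Alpha=7, Beta=6, Gamma=9, Delta=9, Epsilon=4, Zeta=1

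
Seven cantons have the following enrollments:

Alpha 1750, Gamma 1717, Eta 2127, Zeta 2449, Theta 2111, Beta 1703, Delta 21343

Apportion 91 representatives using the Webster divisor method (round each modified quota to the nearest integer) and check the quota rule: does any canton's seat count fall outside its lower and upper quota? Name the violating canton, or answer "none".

Delta

Standard quotas: Alpha 4.797, Gamma 4.706, Eta 5.830, Zeta 6.713, Theta 5.786, Beta 4.668, Delta 58.500.
Webster allocation: Alpha 5, Gamma 5, Eta 6, Zeta 7, Theta 6, Beta 5, Delta 57.
Delta has quota 58.500 (lower 58, upper 59) but receives 57 — outside the quota interval.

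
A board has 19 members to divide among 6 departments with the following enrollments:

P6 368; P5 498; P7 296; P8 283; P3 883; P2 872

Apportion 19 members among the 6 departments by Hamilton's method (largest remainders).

The standard divisor is 3200/19 ≈ 168.421.
Standard quotas: P6 2.185, P5 2.957, P7 1.758, P8 1.680, P3 5.243, P2 5.178.
Lower quotas: P6 2, P5 2, P7 1, P8 1, P3 5, P2 5 (sum 16, leaving 3 seats).
Remainders in descending order: P5 0.957, P7 0.757, P8 0.680, P3 0.243, P6 0.185, P2 0.177.
The surplus seats go to P5, P7, P8.

P6 2, P5 3, P7 2, P8 2, P3 5, P2 5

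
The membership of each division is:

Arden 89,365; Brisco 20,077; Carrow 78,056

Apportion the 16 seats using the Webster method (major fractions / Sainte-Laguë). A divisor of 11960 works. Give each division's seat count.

With modified divisor 11960: modified quotas Arden 7.472, Brisco 1.679, Carrow 6.526.
Rounding to the nearest integer: Arden 7, Brisco 2, Carrow 7 (total 16).

Arden 7, Brisco 2, Carrow 7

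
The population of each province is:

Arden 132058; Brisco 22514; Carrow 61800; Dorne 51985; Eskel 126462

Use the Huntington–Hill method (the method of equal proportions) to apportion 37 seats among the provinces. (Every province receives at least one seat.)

Arden=12, Brisco=2, Carrow=6, Dorne=5, Eskel=12

With divisor 10790: modified quotas Arden 12.239, Brisco 2.087, Carrow 5.728, Dorne 4.818, Eskel 11.720.
Geometric-mean thresholds: Arden √(12·13)=12.490, Brisco √(2·3)=2.449, Carrow √(5·6)=5.477, Dorne √(4·5)=4.472, Eskel √(11·12)=11.489.
Each quota rounded against its threshold gives Arden 12, Brisco 2, Carrow 6, Dorne 5, Eskel 12 (total 37).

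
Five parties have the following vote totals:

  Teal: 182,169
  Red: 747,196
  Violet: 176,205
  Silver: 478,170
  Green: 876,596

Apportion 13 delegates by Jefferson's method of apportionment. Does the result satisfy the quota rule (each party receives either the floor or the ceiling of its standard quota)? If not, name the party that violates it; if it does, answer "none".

Standard quotas: Teal 0.963, Red 3.948, Violet 0.931, Silver 2.527, Green 4.632.
Jefferson allocation: Teal 1, Red 4, Violet 1, Silver 2, Green 5.
Every allocation lies between the lower and upper quota.

none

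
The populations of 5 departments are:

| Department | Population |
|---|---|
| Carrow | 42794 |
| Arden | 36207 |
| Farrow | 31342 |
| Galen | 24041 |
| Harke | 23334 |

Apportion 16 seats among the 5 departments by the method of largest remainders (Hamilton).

Standard divisor: 157718 ÷ 16 ≈ 9857.375.
Standard quotas: Carrow 4.3413, Arden 3.6731, Farrow 3.1795, Galen 2.4389, Harke 2.3672.
Lower quotas: Carrow 4, Arden 3, Farrow 3, Galen 2, Harke 2 (sum 14, leaving 2 seats).
Remainders in descending order: Arden 0.6731, Galen 0.4389, Harke 0.3672, Carrow 0.3413, Farrow 0.1795.
Largest remainders: Arden, Galen receive the extra seats.

Carrow=4; Arden=4; Farrow=3; Galen=3; Harke=2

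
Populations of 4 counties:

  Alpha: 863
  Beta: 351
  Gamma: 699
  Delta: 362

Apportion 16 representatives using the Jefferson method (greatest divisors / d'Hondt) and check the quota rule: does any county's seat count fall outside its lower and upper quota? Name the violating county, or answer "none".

none

Standard quotas: Alpha 6.069, Beta 2.469, Gamma 4.916, Delta 2.546.
Jefferson allocation: Alpha 7, Beta 2, Gamma 5, Delta 2.
Every allocation lies between the lower and upper quota.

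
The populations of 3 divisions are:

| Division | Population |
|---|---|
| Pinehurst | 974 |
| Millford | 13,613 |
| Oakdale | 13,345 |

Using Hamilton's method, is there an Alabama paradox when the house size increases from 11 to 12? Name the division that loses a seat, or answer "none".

At 11 seats: Pinehurst 1, Millford 5, Oakdale 5.
At 12 seats: Pinehurst 0, Millford 6, Oakdale 6.
Pinehurst drops from 1 to 0.

Pinehurst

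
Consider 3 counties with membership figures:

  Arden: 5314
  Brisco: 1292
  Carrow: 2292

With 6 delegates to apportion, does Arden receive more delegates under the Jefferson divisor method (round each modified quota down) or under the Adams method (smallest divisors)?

Jefferson: Arden 4, Brisco 1, Carrow 1.
Adams: Arden 3, Brisco 1, Carrow 2.
Arden gets 4 under Jefferson and 3 under Adams.

Jefferson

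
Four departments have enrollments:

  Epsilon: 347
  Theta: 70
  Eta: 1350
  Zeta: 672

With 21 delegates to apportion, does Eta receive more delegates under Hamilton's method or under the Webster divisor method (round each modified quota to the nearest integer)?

Hamilton

Hamilton: Epsilon 3, Theta 0, Eta 12, Zeta 6.
Webster: Epsilon 3, Theta 1, Eta 11, Zeta 6.
Eta gets 12 under Hamilton and 11 under Webster.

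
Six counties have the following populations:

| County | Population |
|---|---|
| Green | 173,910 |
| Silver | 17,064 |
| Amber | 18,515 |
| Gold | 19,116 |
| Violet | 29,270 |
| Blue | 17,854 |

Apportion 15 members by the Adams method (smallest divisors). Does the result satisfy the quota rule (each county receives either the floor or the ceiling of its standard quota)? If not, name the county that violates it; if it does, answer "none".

Standard quotas: Green 9.461, Silver 0.928, Amber 1.007, Gold 1.040, Violet 1.592, Blue 0.971.
Adams allocation: Green 9, Silver 1, Amber 1, Gold 1, Violet 2, Blue 1.
Every allocation lies between the lower and upper quota.

none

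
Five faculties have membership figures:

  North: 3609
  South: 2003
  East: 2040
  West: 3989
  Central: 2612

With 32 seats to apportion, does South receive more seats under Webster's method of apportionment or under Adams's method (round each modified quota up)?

Webster: North 8, South 4, East 5, West 9, Central 6.
Adams: North 8, South 5, East 5, West 8, Central 6.
South gets 4 under Webster and 5 under Adams.

Adams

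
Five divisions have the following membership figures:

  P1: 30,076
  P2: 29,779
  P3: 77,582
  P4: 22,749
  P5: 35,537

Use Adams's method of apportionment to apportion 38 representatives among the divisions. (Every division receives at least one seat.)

P1=6, P2=6, P3=14, P4=5, P5=7

Standard divisor 195723/38 ≈ 5150.605; standard quotas: P1 5.839, P2 5.782, P3 15.063, P4 4.417, P5 6.900.
Rounding up gives 6, 6, 16, 5, 7 = 40 seats, so the divisor must be adjusted.
With modified divisor 5600: modified quotas P1 5.371, P2 5.318, P3 13.854, P4 4.062, P5 6.346.
Rounding up: P1 6, P2 6, P3 14, P4 5, P5 7 (total 38).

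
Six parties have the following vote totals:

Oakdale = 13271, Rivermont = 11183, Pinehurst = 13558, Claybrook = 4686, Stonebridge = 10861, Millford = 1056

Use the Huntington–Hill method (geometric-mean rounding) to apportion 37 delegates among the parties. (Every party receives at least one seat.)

Oakdale=9, Rivermont=8, Pinehurst=9, Claybrook=3, Stonebridge=7, Millford=1

With divisor 1473: modified quotas Oakdale 9.010, Rivermont 7.592, Pinehurst 9.204, Claybrook 3.181, Stonebridge 7.373, Millford 0.717.
Geometric-mean thresholds: Oakdale √(9·10)=9.487, Rivermont √(7·8)=7.483, Pinehurst √(9·10)=9.487, Claybrook √(3·4)=3.464, Stonebridge √(7·8)=7.483, Millford (min 1).
Each quota rounded against its threshold gives Oakdale 9, Rivermont 8, Pinehurst 9, Claybrook 3, Stonebridge 7, Millford 1 (total 37).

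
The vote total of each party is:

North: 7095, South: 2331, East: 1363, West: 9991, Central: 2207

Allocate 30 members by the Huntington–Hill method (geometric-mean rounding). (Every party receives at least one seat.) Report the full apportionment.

With divisor 774: modified quotas North 9.167, South 3.012, East 1.761, West 12.908, Central 2.851.
Geometric-mean thresholds: North √(9·10)=9.487, South √(3·4)=3.464, East √(1·2)=1.414, West √(12·13)=12.490, Central √(2·3)=2.449.
Each quota rounded against its threshold gives North 9, South 3, East 2, West 13, Central 3 (total 30).

North: 9, South: 3, East: 2, West: 13, Central: 3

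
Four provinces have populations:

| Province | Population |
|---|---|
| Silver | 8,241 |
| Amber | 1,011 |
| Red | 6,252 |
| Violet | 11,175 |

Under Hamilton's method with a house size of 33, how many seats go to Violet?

14

Standard divisor: 26679 ÷ 33 ≈ 808.455.
Standard quotas: Silver 10.1935, Amber 1.2505, Red 7.7333, Violet 13.8227.
Lower quotas: Silver 10, Amber 1, Red 7, Violet 13 (sum 31, leaving 2 seats).
Remainders in descending order: Violet 0.8227, Red 0.7333, Amber 0.2505, Silver 0.1935.
The surplus seats go to Violet, Red.
Violet receives 14.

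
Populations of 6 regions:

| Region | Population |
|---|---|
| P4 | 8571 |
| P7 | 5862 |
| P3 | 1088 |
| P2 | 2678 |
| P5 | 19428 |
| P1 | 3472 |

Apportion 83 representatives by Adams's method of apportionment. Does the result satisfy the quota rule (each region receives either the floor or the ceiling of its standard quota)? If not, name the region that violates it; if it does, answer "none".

Standard quotas: P4 17.309, P7 11.838, P3 2.197, P2 5.408, P5 39.235, P1 7.012.
Adams allocation: P4 17, P7 12, P3 3, P2 6, P5 38, P1 7.
P5 has quota 39.235 (lower 39, upper 40) but receives 38 — outside the quota interval.

P5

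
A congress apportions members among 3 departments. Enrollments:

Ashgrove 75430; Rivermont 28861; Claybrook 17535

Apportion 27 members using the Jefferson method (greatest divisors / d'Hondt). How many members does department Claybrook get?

4

Standard divisor 121826/27 ≈ 4512.074; standard quotas: Ashgrove 16.717, Rivermont 6.396, Claybrook 3.886.
Rounding down gives 16, 6, 3 = 25 seats, so the divisor must be adjusted.
With modified divisor 4300: modified quotas Ashgrove 17.542, Rivermont 6.712, Claybrook 4.078.
Rounding down: Ashgrove 17, Rivermont 6, Claybrook 4 (total 27).
Claybrook receives 4.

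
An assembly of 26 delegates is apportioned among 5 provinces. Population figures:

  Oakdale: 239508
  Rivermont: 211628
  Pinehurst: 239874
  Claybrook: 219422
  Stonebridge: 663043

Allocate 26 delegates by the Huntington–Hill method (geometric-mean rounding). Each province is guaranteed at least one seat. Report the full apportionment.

With divisor 62155: modified quotas Oakdale 3.853, Rivermont 3.405, Pinehurst 3.859, Claybrook 3.530, Stonebridge 10.668.
Geometric-mean thresholds: Oakdale √(3·4)=3.464, Rivermont √(3·4)=3.464, Pinehurst √(3·4)=3.464, Claybrook √(3·4)=3.464, Stonebridge √(10·11)=10.488.
Each quota rounded against its threshold gives Oakdale 4, Rivermont 3, Pinehurst 4, Claybrook 4, Stonebridge 11 (total 26).

Oakdale: 4, Rivermont: 3, Pinehurst: 4, Claybrook: 4, Stonebridge: 11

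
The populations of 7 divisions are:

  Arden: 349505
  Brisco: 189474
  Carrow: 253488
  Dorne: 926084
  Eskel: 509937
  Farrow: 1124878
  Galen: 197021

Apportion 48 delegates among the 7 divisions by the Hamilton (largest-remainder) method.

Arden=5, Brisco=3, Carrow=3, Dorne=12, Eskel=7, Farrow=15, Galen=3

Standard divisor: 3550387 ÷ 48 ≈ 73966.396.
Standard quotas: Arden 4.7252, Brisco 2.5616, Carrow 3.4271, Dorne 12.5203, Eskel 6.8942, Farrow 15.2080, Galen 2.6637.
Lower quotas: Arden 4, Brisco 2, Carrow 3, Dorne 12, Eskel 6, Farrow 15, Galen 2 (sum 44, leaving 4 seats).
Remainders in descending order: Eskel 0.8942, Arden 0.7252, Galen 0.6637, Brisco 0.5616, Dorne 0.5203, Carrow 0.4271, Farrow 0.2080.
The surplus seats go to Eskel, Arden, Galen, Brisco.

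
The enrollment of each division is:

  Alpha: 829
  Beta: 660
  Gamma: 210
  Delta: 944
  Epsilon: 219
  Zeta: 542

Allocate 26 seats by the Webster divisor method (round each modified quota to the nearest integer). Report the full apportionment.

Alpha: 6, Beta: 5, Gamma: 2, Delta: 7, Epsilon: 2, Zeta: 4

Standard divisor 3404/26 ≈ 130.923; standard quotas: Alpha 6.332, Beta 5.041, Gamma 1.604, Delta 7.210, Epsilon 1.673, Zeta 4.140.
Rounding to the nearest integer gives Alpha 6, Beta 5, Gamma 2, Delta 7, Epsilon 2, Zeta 4 — total 26, matching the house size, so no adjustment is needed.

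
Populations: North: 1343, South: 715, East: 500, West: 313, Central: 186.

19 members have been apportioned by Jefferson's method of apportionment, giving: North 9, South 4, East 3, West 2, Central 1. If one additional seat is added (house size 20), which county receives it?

South

Priority for the next seat is population ÷ (current seats + 1).
Priorities: North 134.300, South 143.000, East 125.000, West 104.333, Central 93.000.
Highest priority: South.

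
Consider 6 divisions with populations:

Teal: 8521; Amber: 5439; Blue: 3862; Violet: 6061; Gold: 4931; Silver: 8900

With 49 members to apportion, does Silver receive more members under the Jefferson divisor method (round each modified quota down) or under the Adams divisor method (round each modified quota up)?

Jefferson

Jefferson: Teal 11, Amber 7, Blue 5, Violet 8, Gold 6, Silver 12.
Adams: Teal 11, Amber 7, Blue 5, Violet 8, Gold 7, Silver 11.
Silver gets 12 under Jefferson and 11 under Adams.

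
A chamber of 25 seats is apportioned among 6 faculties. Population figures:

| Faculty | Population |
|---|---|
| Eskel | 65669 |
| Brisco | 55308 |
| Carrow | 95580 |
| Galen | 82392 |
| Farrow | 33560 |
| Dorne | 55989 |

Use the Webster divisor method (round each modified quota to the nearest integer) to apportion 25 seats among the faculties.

Eskel=4, Brisco=4, Carrow=6, Galen=5, Farrow=2, Dorne=4

Standard divisor 388498/25 ≈ 15539.92; standard quotas: Eskel 4.226, Brisco 3.559, Carrow 6.151, Galen 5.302, Farrow 2.160, Dorne 3.603.
Rounding to the nearest integer gives Eskel 4, Brisco 4, Carrow 6, Galen 5, Farrow 2, Dorne 4 — total 25, matching the house size, so no adjustment is needed.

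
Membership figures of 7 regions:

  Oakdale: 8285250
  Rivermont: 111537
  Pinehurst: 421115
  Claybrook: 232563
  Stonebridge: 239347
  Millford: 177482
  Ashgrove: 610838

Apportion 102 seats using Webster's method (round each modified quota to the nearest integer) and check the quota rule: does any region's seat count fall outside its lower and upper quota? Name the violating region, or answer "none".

Oakdale

Standard quotas: Oakdale 83.854, Rivermont 1.129, Pinehurst 4.262, Claybrook 2.354, Stonebridge 2.422, Millford 1.796, Ashgrove 6.182.
Webster allocation: Oakdale 85, Rivermont 1, Pinehurst 4, Claybrook 2, Stonebridge 2, Millford 2, Ashgrove 6.
Oakdale has quota 83.854 (lower 83, upper 84) but receives 85 — outside the quota interval.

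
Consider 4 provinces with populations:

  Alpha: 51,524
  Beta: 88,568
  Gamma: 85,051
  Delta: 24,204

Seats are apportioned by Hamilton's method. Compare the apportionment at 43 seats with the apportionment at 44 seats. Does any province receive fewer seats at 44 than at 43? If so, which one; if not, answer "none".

At 43 seats: Alpha 9, Beta 15, Gamma 15, Delta 4.
At 44 seats: Alpha 9, Beta 16, Gamma 15, Delta 4.
No province's allocation decreased.

none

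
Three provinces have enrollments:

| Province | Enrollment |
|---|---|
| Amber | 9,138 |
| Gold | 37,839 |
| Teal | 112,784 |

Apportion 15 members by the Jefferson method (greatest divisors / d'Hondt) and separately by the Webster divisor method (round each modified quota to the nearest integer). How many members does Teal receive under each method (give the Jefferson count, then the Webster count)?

11 and 10

Jefferson: Amber 0, Gold 4, Teal 11.
Webster: Amber 1, Gold 4, Teal 10.
Teal gets 11 under Jefferson and 10 under Webster.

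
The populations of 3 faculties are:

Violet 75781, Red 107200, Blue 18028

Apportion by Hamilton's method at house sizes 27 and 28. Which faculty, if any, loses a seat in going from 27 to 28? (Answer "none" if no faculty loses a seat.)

Blue

At 27 seats: Violet 10, Red 14, Blue 3.
At 28 seats: Violet 11, Red 15, Blue 2.
Blue drops from 3 to 2.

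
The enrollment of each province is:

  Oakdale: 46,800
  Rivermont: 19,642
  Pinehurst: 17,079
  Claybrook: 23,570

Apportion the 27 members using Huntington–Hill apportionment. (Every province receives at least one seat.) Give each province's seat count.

Oakdale 12, Rivermont 5, Pinehurst 4, Claybrook 6

With divisor 3946: modified quotas Oakdale 11.860, Rivermont 4.978, Pinehurst 4.328, Claybrook 5.973.
Geometric-mean thresholds: Oakdale √(11·12)=11.489, Rivermont √(4·5)=4.472, Pinehurst √(4·5)=4.472, Claybrook √(5·6)=5.477.
Each quota rounded against its threshold gives Oakdale 12, Rivermont 5, Pinehurst 4, Claybrook 6 (total 27).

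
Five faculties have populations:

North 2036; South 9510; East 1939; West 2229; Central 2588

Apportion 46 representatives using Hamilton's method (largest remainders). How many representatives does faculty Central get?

Total 18302; standard divisor 18302/46 ≈ 397.87.
Standard quotas: North 5.1173, South 23.9023, East 4.8735, West 5.6023, Central 6.5046.
Lower quotas: North 5, South 23, East 4, West 5, Central 6 (sum 43, leaving 3 seats).
Remainders in descending order: South 0.9023, East 0.8735, West 0.6023, Central 0.5046, North 0.1173.
The surplus seats go to South, East, West.
Central receives 6.

6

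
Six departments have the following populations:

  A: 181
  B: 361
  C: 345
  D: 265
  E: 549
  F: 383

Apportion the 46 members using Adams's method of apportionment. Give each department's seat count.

Standard divisor 2084/46 ≈ 45.304; standard quotas: A 3.995, B 7.968, C 7.615, D 5.849, E 12.118, F 8.454.
Rounding up gives 4, 8, 8, 6, 13, 9 = 48 seats, so the divisor must be adjusted.
With modified divisor 49: modified quotas A 3.694, B 7.367, C 7.041, D 5.408, E 11.204, F 7.816.
Rounding up: A 4, B 8, C 8, D 6, E 12, F 8 (total 46).

A 4, B 8, C 8, D 6, E 12, F 8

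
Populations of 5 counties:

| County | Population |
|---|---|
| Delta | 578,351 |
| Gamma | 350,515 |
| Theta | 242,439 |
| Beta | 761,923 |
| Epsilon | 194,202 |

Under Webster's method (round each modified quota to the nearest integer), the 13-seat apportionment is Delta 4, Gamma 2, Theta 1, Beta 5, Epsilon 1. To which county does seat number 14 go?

Priority for the next seat is population ÷ (current seats + 0.5).
Priorities: Delta 128522.444, Gamma 140206.000, Theta 161626.000, Beta 138531.455, Epsilon 129468.000.
Highest priority: Theta.

Theta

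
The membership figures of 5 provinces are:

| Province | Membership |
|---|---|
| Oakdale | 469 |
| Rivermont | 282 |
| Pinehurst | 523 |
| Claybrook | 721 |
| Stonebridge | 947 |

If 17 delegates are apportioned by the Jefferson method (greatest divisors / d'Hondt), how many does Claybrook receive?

Standard divisor 2942/17 ≈ 173.059; standard quotas: Oakdale 2.710, Rivermont 1.630, Pinehurst 3.022, Claybrook 4.166, Stonebridge 5.472.
Rounding down gives 2, 1, 3, 4, 5 = 15 seats, so the divisor must be adjusted.
With modified divisor 150: modified quotas Oakdale 3.127, Rivermont 1.880, Pinehurst 3.487, Claybrook 4.807, Stonebridge 6.313.
Rounding down: Oakdale 3, Rivermont 1, Pinehurst 3, Claybrook 4, Stonebridge 6 (total 17).
Claybrook receives 4.

4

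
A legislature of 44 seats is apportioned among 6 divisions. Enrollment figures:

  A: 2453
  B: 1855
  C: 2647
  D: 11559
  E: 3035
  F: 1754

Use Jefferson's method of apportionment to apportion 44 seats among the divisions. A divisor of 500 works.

A=4, B=3, C=5, D=23, E=6, F=3

With modified divisor 500: modified quotas A 4.906, B 3.710, C 5.294, D 23.118, E 6.070, F 3.508.
Rounding down: A 4, B 3, C 5, D 23, E 6, F 3 (total 44).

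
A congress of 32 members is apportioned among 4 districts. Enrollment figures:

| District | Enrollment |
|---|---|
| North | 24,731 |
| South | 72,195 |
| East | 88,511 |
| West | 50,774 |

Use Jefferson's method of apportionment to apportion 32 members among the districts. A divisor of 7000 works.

With modified divisor 7000: modified quotas North 3.533, South 10.314, East 12.644, West 7.253.
Rounding down: North 3, South 10, East 12, West 7 (total 32).

North 3, South 10, East 12, West 7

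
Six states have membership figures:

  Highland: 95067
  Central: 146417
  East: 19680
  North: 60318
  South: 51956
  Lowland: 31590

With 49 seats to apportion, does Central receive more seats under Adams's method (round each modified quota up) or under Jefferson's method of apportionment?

Adams: Highland 11, Central 17, East 3, North 7, South 7, Lowland 4.
Jefferson: Highland 12, Central 18, East 2, North 7, South 6, Lowland 4.
Central gets 17 under Adams and 18 under Jefferson.

Jefferson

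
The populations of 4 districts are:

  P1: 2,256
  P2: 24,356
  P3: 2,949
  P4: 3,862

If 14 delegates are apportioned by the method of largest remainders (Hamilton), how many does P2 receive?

Standard divisor: 33423 ÷ 14 ≈ 2387.357.
Standard quotas: P1 0.9450, P2 10.2021, P3 1.2353, P4 1.6177.
Lower quotas: P1 0, P2 10, P3 1, P4 1 (sum 12, leaving 2 seats).
Remainders in descending order: P1 0.9450, P4 0.6177, P3 0.2353, P2 0.2021.
Largest remainders: P1, P4 receive the extra seats.
P2 receives 10.

10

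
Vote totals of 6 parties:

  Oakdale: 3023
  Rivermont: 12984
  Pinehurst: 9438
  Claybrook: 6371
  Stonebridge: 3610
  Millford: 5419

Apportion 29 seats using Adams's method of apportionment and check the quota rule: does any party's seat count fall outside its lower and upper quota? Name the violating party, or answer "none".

Standard quotas: Oakdale 2.146, Rivermont 9.219, Pinehurst 6.701, Claybrook 4.523, Stonebridge 2.563, Millford 3.847.
Adams allocation: Oakdale 2, Rivermont 9, Pinehurst 6, Claybrook 5, Stonebridge 3, Millford 4.
Every allocation lies between the lower and upper quota.

none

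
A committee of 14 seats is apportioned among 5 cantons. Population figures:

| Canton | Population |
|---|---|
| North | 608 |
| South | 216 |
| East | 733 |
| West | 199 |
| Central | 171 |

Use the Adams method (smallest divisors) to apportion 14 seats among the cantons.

Standard divisor 1927/14 ≈ 137.643; standard quotas: North 4.417, South 1.569, East 5.325, West 1.446, Central 1.242.
Rounding up gives 5, 2, 6, 2, 2 = 17 seats, so the divisor must be adjusted.
With modified divisor 180: modified quotas North 3.378, South 1.200, East 4.072, West 1.106, Central 0.950.
Rounding up: North 4, South 2, East 5, West 2, Central 1 (total 14).

North=4; South=2; East=5; West=2; Central=1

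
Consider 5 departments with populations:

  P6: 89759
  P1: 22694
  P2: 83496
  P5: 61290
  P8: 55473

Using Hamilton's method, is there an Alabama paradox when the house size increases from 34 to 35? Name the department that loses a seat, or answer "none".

none

At 34 seats: P6 10, P1 2, P2 9, P5 7, P8 6.
At 35 seats: P6 10, P1 3, P2 9, P5 7, P8 6.
No department's allocation decreased.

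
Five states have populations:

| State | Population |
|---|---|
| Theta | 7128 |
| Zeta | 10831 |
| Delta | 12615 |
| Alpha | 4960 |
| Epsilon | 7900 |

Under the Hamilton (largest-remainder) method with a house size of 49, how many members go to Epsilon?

Total 43434; standard divisor 43434/49 ≈ 886.408.
Standard quotas: Theta 8.0414, Zeta 12.2190, Delta 14.2316, Alpha 5.5956, Epsilon 8.9124.
Lower quotas: Theta 8, Zeta 12, Delta 14, Alpha 5, Epsilon 8 (sum 47, leaving 2 seats).
Remainders in descending order: Epsilon 0.9124, Alpha 0.5956, Delta 0.2316, Zeta 0.2190, Theta 0.0414.
Largest remainders: Epsilon, Alpha receive the extra seats.
Epsilon receives 9.

9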